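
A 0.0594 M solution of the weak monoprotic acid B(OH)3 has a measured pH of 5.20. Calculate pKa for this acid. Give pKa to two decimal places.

[H+] = 10^(-5.20) = 6.31 × 10^-6 M
At equilibrium [HA] = 0.0594 − 6.31 × 10^-6 = 5.94 × 10^-2 M
Ka = [H+][A-]/[HA] = (6.31 × 10^-6)² / 5.94 × 10^-2 = 6.70 × 10^-10
pKa = -log(6.70 × 10^-10) = 9.17

pKa = 9.17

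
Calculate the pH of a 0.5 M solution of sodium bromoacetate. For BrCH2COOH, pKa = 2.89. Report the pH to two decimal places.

pH = 8.29

BrCH2COO- is the conjugate base of the weak acid BrCH2COOH.
Ka = 10^(−2.89) = 1.29 × 10^-3
Kb = Kw/Ka = 1.0×10^-14 / 1.29 × 10^-3 = 7.75 × 10^-12
Let x = [OH-] at equilibrium. Kb = x²/(0.5 − x).
Since Kb ≪ C₀, x ≈ √(Kb·C₀) = 1.97 × 10^-6 M.
(x/C₀ = 0.00039% < 5%, so the approximation holds.)
pOH = 5.71, so pH = 14.00 − pOH = 8.29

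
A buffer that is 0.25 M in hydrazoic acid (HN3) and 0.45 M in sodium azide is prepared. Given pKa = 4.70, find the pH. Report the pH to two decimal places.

pH = 4.96

pH = pKa + log([A⁻]/[HA]) = 4.70 + log(0.45/0.25)
pH = 4.70 + (+0.255) = 4.96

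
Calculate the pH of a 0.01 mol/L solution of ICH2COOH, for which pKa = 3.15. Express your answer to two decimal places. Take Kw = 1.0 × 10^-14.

ICH2COOH ⇌ ICH2COO- + H+
Ka = 10^(−3.15) = 7.08 × 10^-4
Let x = [H+] at equilibrium. Ka = x²/(0.01 − x).
Here C₀/Ka ≈ 14.1, so the small-x approximation fails. Use the quadratic:
x = [−0.000708 + √(0.000708² + 2.83e-05)]/2 = 2.33 × 10^-3 M
pH = −log(2.33 × 10^-3) = 2.63

pH = 2.63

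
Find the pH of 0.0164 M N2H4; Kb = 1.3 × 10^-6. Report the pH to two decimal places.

pH = 10.16

N2H4 + H2O ⇌ N2H5+ + OH-
From the ICE table, Kb = [OH-]²/(0.0164 − [OH-]) = 1.3 × 10^-6.
Assume [OH-] ≪ 0.0164: [OH-] ≈ √(1.3 × 10^-6 × 0.0164) = 1.46 × 10^-4 M
Check: 0.89% ionized — well under 5%, approximation valid.
pOH = 3.84, so pH = 14.00 − pOH = 10.16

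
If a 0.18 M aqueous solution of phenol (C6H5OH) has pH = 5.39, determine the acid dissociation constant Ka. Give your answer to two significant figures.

Ka = 9.2 × 10^-11

[H+] = 10^(-5.39) = 4.07 × 10^-6 M
At equilibrium [HA] = 0.18 − 4.07 × 10^-6 = 1.80 × 10^-1 M
Ka = [H+][A-]/[HA] = (4.07 × 10^-6)² / 1.80 × 10^-1 = 9.2 × 10^-11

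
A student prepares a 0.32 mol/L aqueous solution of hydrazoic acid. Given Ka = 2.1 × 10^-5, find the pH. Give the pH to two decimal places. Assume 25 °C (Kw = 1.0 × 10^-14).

HN3 ⇌ N3- + H+
Ka = [H+]²/(0.32 − [H+]) = 2.1 × 10^-5
Assume [H+] ≪ 0.32: [H+] ≈ √(2.1 × 10^-5 × 0.32) = 2.59 × 10^-3 M
pH = −log(2.59 × 10^-3) = 2.59

pH = 2.59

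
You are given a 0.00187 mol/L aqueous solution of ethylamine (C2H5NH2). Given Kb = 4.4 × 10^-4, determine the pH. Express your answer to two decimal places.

C2H5NH2 + H2O ⇌ C2H5NH3+ + OH-
From the ICE table, Kb = [OH-]²/(0.00187 − [OH-]) = 4.4 × 10^-4.
[OH-] is not negligible relative to C₀; solve [OH-]² + 0.00044·[OH-] − 8.23e-07 = 0.
[OH-] = [−0.00044 + √(0.00044² + 3.29e-06)]/2 = 7.13 × 10^-4 M
pOH = 3.15, so pH = 14.00 − pOH = 10.85

pH = 10.85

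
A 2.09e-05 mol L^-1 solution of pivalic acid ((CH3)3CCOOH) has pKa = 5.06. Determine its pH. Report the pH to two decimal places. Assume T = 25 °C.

pH = 5.01

(CH3)3CCOOH ⇌ (CH3)3CCOO- + H+
Ka = 10^(−5.06) = 8.71 × 10^-6
From the ICE table, Ka = [H+]²/(2.09e-05 − [H+]) = 8.71 × 10^-6.
The 5% rule fails; solving [H+]² + Ka·[H+] − Ka·C₀ = 0 exactly:
[H+] = (−Ka + √(Ka² + 4·Ka·C₀))/2 = 9.82 × 10^-6 M
pH = −log[H+] = −log(9.82 × 10^-6) = 5.01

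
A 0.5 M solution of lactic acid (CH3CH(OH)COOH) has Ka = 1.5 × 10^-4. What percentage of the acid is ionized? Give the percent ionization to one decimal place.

CH3CH(OH)COOH ⇌ CH3CH(OH)COO- + H+; let x = [H+] at equilibrium.
x ≈ √(Ka·C₀) = √(1.5 × 10^-4 × 0.5) = 8.66 × 10^-3 M
Fraction ionized = 8.66 × 10^-3 / 0.5 = 0.0173 → 1.7%

1.7%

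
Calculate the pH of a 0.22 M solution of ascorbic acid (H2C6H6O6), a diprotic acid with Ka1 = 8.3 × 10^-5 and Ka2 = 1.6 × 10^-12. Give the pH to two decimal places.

pH = 2.37

Ka1 ≫ Ka2, so treat the first dissociation as the only significant source of H+.
Ka1 = x²/(0.22 − x) = 8.3 × 10^-5
x ≈ √(8.3 × 10^-5 × 0.22) = 4.27 × 10^-3 M
pH = −log(4.27 × 10^-3) = 2.37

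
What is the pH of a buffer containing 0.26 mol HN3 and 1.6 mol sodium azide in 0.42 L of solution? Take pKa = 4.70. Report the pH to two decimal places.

Henderson–Hasselbalch: pH = pKa + log([N3-]/[HN3]) = 4.70 + log(1.6/0.26)
pH = 4.70 + (+0.789) = 5.49

pH = 5.49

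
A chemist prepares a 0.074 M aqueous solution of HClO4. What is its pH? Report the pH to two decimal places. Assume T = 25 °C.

pH = 1.13

HClO4 is a strong acid and dissociates completely, so [H+] = 0.074 M.
pH = -log(0.074) = 1.13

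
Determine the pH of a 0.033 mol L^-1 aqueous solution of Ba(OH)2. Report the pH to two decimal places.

pH = 12.82

Ba(OH)2 is a strong base (each formula unit releases 2 OH-); [OH-] = 0.066 M.
pOH = -log(0.066) = 1.18
pH = 14.00 - 1.18 = 12.82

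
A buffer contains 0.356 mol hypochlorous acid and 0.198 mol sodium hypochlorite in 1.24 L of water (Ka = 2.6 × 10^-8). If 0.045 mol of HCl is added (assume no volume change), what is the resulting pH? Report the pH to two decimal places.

pH = 7.17

After neutralization: n(HOCl) = 0.401 mol, n(OCl-) = 0.153 mol.
pKa = −log(2.6 × 10^-8) = 7.585
Henderson–Hasselbalch with mole ratio 0.153/0.401: pH = 7.585 + (-0.418)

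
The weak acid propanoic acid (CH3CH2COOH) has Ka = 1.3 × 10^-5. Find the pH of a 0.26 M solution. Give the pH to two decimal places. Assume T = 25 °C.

CH3CH2COOH ⇌ CH3CH2COO- + H+
Ka = x²/(0.26 − x) = 1.3 × 10^-5
Assume x ≪ 0.26: x ≈ √(1.3 × 10^-5 × 0.26) = 1.84 × 10^-3 M
(x/C₀ = 0.71% < 5%, so the approximation holds.)
pH = −log(1.84 × 10^-3) = 2.74

pH = 2.74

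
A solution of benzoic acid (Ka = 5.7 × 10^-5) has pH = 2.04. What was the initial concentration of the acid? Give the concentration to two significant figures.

[H+] = 10^(-2.04) = 9.12 × 10^-3 M = x
Ka = x²/(C₀ − x) ⇒ C₀ = x + x²/Ka
C₀ = 9.12 × 10^-3 + (9.12 × 10^-3)²/(5.7 × 10^-5) = 1.47 M

C₀ = 1.5 M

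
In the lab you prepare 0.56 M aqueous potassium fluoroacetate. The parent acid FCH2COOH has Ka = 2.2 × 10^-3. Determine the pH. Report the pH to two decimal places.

pH = 8.20

FCH2COO- is the conjugate base of the weak acid FCH2COOH.
Kb = Kw/Ka = 1.0×10^-14 / 2.2 × 10^-3 = 4.55 × 10^-12
Kb = [OH-]²/(0.56 − [OH-]) = 4.55 × 10^-12
Since Kb ≪ C₀, [OH-] ≈ √(Kb·C₀) = 1.60 × 10^-6 M.
pOH = 5.80, so pH = 14.00 − pOH = 8.20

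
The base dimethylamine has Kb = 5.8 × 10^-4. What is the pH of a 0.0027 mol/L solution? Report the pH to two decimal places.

pH = 11.00

(CH3)2NH + H2O ⇌ (CH3)2NH2+ + OH-
Let x = [OH-] at equilibrium. Kb = x²/(0.0027 − x).
The 5% rule fails; solving x² + Kb·x − Kb·C₀ = 0 exactly:
x = [−0.00058 + √(0.00058² + 6.26e-06)]/2 = 9.95 × 10^-4 M
pOH = −log(9.95 × 10^-4) = 3.00; pH = 14.00 − 3.00 = 11.00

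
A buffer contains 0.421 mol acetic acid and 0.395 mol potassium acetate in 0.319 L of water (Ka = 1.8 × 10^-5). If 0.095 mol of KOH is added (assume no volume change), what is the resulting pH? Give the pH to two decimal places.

OH- converts CH3COOH to CH3COO-: CH3COOH → 0.326 mol, CH3COO- → 0.49 mol.
pKa = −log(1.8 × 10^-5) = 4.745
Henderson–Hasselbalch with mole ratio 0.49/0.326: pH = 4.745 + (+0.177)

pH = 4.92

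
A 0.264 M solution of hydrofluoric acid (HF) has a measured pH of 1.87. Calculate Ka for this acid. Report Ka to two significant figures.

Ka = 7.3 × 10^-4

[H+] = 10^(-1.87) = 1.35 × 10^-2 M
At equilibrium [HA] = 0.264 − 1.35 × 10^-2 = 2.51 × 10^-1 M
Ka = [H+][A-]/[HA] = (1.35 × 10^-2)² / 2.51 × 10^-1 = 7.3 × 10^-4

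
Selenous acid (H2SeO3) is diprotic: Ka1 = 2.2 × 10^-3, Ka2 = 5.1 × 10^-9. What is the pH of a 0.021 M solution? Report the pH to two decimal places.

Ka1 ≫ Ka2, so treat the first dissociation as the only significant source of H+.
Ka1 = x²/(0.021 − x) = 2.2 × 10^-3
Solving the quadratic: x = (−Ka1 + √(Ka1² + 4·Ka1·C₀))/2 = 5.79 × 10^-3 M
pH = −log(5.79 × 10^-3) = 2.24

pH = 2.24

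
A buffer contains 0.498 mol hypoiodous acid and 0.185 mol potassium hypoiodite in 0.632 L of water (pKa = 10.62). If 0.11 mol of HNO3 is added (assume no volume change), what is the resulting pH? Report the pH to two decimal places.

pH = 9.71

Added H+ converts OI- to HOI: HOI → 0.608 mol, OI- → 0.075 mol.
Henderson–Hasselbalch with mole ratio 0.075/0.608: pH = 10.62 + (-0.909)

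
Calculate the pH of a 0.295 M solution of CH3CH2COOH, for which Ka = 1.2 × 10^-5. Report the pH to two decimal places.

pH = 2.73

CH3CH2COOH ⇌ CH3CH2COO- + H+
From the ICE table, Ka = [H+]²/(0.295 − [H+]) = 1.2 × 10^-5.
Assume [H+] ≪ 0.295: [H+] ≈ √(1.2 × 10^-5 × 0.295) = 1.88 × 10^-3 M
pH = −log(1.88 × 10^-3) = 2.73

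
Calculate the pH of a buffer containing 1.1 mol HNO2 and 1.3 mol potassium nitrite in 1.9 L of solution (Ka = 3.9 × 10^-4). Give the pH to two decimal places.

pKa = −log(3.9 × 10^-4) = 3.409
Using pH = pKa + log([base]/[acid]) with [base]/[acid] = 1.3/1.1:
pH = 3.409 + (+0.073) = 3.48

pH = 3.48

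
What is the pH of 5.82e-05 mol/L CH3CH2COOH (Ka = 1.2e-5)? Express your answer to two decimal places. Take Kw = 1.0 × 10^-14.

pH = 4.68

CH3CH2COOH ⇌ CH3CH2COO- + H+
From the ICE table, Ka = x²/(5.82e-05 − x) = 1.2 × 10^-5.
Here C₀/Ka ≈ 4.85, so the small-x approximation fails. Use the quadratic:
x = [−1.2e-05 + √(1.2e-05² + 2.79e-09)]/2 = 2.11 × 10^-5 M
pH = −log(2.11 × 10^-5) = 4.68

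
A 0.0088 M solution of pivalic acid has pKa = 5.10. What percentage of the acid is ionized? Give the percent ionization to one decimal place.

3.0%

(CH3)3CCOOH ⇌ (CH3)3CCOO- + H+; let x = [H+] at equilibrium.
Ka = 10^(−5.10) = 7.94 × 10^-6
x ≈ √(Ka·C₀) = √(7.94 × 10^-6 × 0.0088) = 2.64 × 10^-4 M
Fraction ionized = 2.64 × 10^-4 / 0.0088 = 0.0300 → 3.0%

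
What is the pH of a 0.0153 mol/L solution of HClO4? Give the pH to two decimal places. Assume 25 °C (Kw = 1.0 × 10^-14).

pH = 1.82

HClO4 is a strong acid and dissociates completely, so [H+] = 0.0153 M.
pH = -log(0.0153) = 1.82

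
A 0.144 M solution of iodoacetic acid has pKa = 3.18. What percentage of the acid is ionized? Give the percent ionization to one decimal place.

6.5%

ICH2COOH ⇌ ICH2COO- + H+; let x = [H+] at equilibrium.
Ka = 10^(−3.18) = 6.61 × 10^-4
Solve x² + 0.000661x − 9.52e-05 = 0 → x = 9.43 × 10^-3 M
% ionization = x/C₀ × 100% = 9.43 × 10^-3/0.144 × 100% = 6.5%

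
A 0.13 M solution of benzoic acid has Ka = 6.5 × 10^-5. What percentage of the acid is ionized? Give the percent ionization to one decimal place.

2.2%

C6H5COOH ⇌ C6H5COO- + H+; let x = [H+] at equilibrium.
x ≈ √(Ka·C₀) = √(6.5 × 10^-5 × 0.13) = 2.91 × 10^-3 M
Fraction ionized = 2.91 × 10^-3 / 0.13 = 0.0224 → 2.2%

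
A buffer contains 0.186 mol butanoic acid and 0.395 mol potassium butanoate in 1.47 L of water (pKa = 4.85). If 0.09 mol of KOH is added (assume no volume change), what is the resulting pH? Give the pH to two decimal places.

After neutralization: n(CH3(CH2)2COOH) = 0.096 mol, n(CH3(CH2)2COO-) = 0.485 mol.
pH = pKa + log(n_CH3(CH2)2COO-/n_CH3(CH2)2COOH) = 4.85 + log(0.485/0.096) = 4.85 + (+0.703)

pH = 5.55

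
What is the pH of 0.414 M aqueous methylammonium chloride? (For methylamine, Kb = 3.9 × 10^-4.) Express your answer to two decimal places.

CH3NH3+ is the conjugate acid of the weak base CH3NH2.
Ka = Kw/Kb = 1.0×10^-14 / 3.9 × 10^-4 = 2.56 × 10^-11
Ka = [H+]²/(0.414 − [H+]) = 2.56 × 10^-11
Neglecting [H+] in the denominator: [H+] = √(2.56 × 10^-11 × 0.414) = 3.26 × 10^-6 M
([H+]/C₀ = 0.00079% < 5%, so the approximation holds.)
pH = −log(3.26 × 10^-6) = 5.49

pH = 5.49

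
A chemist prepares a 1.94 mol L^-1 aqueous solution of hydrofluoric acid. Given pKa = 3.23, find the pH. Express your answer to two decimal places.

pH = 1.47

HF ⇌ F- + H+
Ka = 10^(−3.23) = 5.89 × 10^-4
Ka = x²/(1.94 − x) = 5.89 × 10^-4
Assume x ≪ 1.94: x ≈ √(5.89 × 10^-4 × 1.94) = 3.38 × 10^-2 M
(x/C₀ = 1.7% < 5%, so the approximation holds.)
pH = −log[H+] = −log(3.38 × 10^-2) = 1.47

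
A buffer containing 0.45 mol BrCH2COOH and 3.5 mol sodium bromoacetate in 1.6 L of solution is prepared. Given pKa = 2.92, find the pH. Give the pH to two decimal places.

pH = 3.81

pH = pKa + log([A⁻]/[HA]) = 2.92 + log(3.5/0.45)
pH = 2.92 + (+0.891) = 3.81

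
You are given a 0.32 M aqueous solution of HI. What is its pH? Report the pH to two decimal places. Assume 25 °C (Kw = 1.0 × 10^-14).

pH = 0.49

HI is a strong acid and dissociates completely, so [H+] = 0.32 M.
pH = -log(0.32) = 0.49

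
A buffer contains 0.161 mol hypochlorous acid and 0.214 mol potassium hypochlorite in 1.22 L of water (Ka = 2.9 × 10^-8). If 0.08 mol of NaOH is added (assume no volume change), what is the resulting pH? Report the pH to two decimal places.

pH = 8.10

OH- converts HOCl to OCl-: HOCl → 0.081 mol, OCl- → 0.294 mol.
pKa = −log(2.9 × 10^-8) = 7.538
pH = pKa + log(n_OCl-/n_HOCl) = 7.538 + log(0.294/0.081) = 7.538 + (+0.560)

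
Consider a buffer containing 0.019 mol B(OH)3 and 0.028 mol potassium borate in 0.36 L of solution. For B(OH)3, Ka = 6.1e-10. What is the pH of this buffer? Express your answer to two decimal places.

pKa = −log(6.1 × 10^-10) = 9.215
Using pH = pKa + log([base]/[acid]) with [base]/[acid] = 0.028/0.019:
pH = 9.215 + (+0.168) = 9.38

pH = 9.38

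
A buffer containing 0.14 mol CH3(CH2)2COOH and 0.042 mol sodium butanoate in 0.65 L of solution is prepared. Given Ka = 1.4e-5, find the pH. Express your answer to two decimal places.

pH = 4.33

pKa = −log(1.4 × 10^-5) = 4.854
Using pH = pKa + log([base]/[acid]) with [base]/[acid] = 0.042/0.14:
pH = 4.854 + (-0.523) = 4.33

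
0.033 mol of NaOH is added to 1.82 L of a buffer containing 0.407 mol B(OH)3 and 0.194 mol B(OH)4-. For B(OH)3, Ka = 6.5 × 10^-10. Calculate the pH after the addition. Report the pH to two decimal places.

After neutralization: n(B(OH)3) = 0.374 mol, n(B(OH)4-) = 0.227 mol.
pKa = −log(6.5 × 10^-10) = 9.187
Henderson–Hasselbalch with mole ratio 0.227/0.374: pH = 9.187 + (-0.217)

pH = 8.97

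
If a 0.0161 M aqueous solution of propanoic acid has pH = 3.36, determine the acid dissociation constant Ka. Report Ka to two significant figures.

[H+] = 10^(-3.36) = 4.37 × 10^-4 M
At equilibrium [HA] = 0.0161 − 4.37 × 10^-4 = 1.57 × 10^-2 M
Ka = [H+][A-]/[HA] = (4.37 × 10^-4)² / 1.57 × 10^-2 = 1.2 × 10^-5

Ka = 1.2 × 10^-5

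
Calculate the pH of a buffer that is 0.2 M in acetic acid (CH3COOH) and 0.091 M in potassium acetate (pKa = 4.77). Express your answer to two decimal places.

Using pH = pKa + log([base]/[acid]) with [base]/[acid] = 0.091/0.2:
pH = 4.77 + (-0.342) = 4.43

pH = 4.43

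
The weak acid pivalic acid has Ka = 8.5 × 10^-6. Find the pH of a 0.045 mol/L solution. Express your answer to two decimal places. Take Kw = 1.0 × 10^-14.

pH = 3.21

(CH3)3CCOOH ⇌ (CH3)3CCOO- + H+
Ka = x²/(0.045 − x) = 8.5 × 10^-6
Since Ka ≪ C₀, x ≈ √(Ka·C₀) = 6.18 × 10^-4 M.
pH = −log[H+] = −log(6.18 × 10^-4) = 3.21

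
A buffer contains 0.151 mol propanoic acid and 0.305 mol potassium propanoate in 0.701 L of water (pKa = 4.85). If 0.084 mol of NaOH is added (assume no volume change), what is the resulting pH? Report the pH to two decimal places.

OH- converts CH3CH2COOH to CH3CH2COO-: CH3CH2COOH → 0.067 mol, CH3CH2COO- → 0.389 mol.
pH = pKa + log([A⁻]/[HA]) = 4.85 + log(0.389/0.067) = 4.85 +0.764

pH = 5.61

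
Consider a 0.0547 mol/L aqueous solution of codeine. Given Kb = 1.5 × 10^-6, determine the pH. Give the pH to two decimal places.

pH = 10.46

C18H21NO3 + H2O ⇌ C18H22NO3+ + OH-
Kb = [OH-]²/(0.0547 − [OH-]) = 1.5 × 10^-6
Assume [OH-] ≪ 0.0547: [OH-] ≈ √(1.5 × 10^-6 × 0.0547) = 2.86 × 10^-4 M
([OH-]/C₀ = 0.52% < 5%, so the approximation holds.)
pOH = 3.54, so pH = 14.00 − pOH = 10.46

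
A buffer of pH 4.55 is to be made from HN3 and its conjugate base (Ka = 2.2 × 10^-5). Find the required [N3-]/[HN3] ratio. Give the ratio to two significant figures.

ratio = 0.78

pKa = -log(2.2 × 10^-5) = 4.658
pH = pKa + log(r) ⇒ log(r) = 4.55 − 4.658 = -0.108
r = [N3-]/[HN3] = 10^(-0.108) = 0.78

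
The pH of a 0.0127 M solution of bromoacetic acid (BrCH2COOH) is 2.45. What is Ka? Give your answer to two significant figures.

[H+] = 10^(-2.45) = 3.55 × 10^-3 M
At equilibrium [HA] = 0.0127 − 3.55 × 10^-3 = 9.15 × 10^-3 M
Ka = [H+][A-]/[HA] = (3.55 × 10^-3)² / 9.15 × 10^-3 = 1.4 × 10^-3

Ka = 1.4 × 10^-3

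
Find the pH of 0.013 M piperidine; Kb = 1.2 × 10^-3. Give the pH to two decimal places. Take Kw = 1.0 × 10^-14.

pH = 11.53

C5H10NH + H2O ⇌ C5H10NH2+ + OH-
Kb = x²/(0.013 − x) = 1.2 × 10^-3
The 5% rule fails; solving x² + Kb·x − Kb·C₀ = 0 exactly:
x = [−0.0012 + √(0.0012² + 6.24e-05)]/2 = 3.39 × 10^-3 M
pOH = −log(3.39 × 10^-3) = 2.47; pH = 14.00 − 2.47 = 11.53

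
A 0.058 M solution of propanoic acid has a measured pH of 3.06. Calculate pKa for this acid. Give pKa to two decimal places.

pKa = 4.88

[H+] = 10^(-3.06) = 8.71 × 10^-4 M
At equilibrium [HA] = 0.058 − 8.71 × 10^-4 = 5.71 × 10^-2 M
Ka = [H+][A-]/[HA] = (8.71 × 10^-4)² / 5.71 × 10^-2 = 1.33 × 10^-5
pKa = -log(1.33 × 10^-5) = 4.88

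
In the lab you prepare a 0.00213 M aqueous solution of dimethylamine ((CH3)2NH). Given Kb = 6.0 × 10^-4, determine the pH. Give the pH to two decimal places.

(CH3)2NH + H2O ⇌ (CH3)2NH2+ + OH-
From the ICE table, Kb = x²/(0.00213 − x) = 6.0 × 10^-4.
Here C₀/Kb ≈ 3.55, so the small-x approximation fails. Use the quadratic:
x = [−0.0006 + √(0.0006² + 5.11e-06)]/2 = 8.70 × 10^-4 M
pOH = 3.06, so pH = 14.00 − pOH = 10.94

pH = 10.94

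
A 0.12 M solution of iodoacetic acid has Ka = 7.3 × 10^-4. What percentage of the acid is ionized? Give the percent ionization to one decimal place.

7.5%

ICH2COOH ⇌ ICH2COO- + H+; let x = [H+] at equilibrium.
Ka = x²/(C₀ − x); solving the quadratic gives x = 9.00 × 10^-3 M.
% ionization = x/C₀ × 100% = 9.00 × 10^-3/0.12 × 100% = 7.5%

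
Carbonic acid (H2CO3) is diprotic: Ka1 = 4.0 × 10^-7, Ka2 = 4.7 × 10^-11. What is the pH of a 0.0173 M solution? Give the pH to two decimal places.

pH = 4.08

Ka1 ≫ Ka2, so treat the first dissociation as the only significant source of H+.
Ka1 = x²/(0.0173 − x) = 4.0 × 10^-7
x ≈ √(4.0 × 10^-7 × 0.0173) = 8.32 × 10^-5 M
pH = −log(8.32 × 10^-5) = 4.08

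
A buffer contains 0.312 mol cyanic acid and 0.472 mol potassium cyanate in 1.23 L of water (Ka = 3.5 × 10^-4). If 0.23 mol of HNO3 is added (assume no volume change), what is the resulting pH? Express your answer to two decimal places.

pH = 3.11

After neutralization: n(HOCN) = 0.542 mol, n(OCN-) = 0.242 mol.
pKa = −log(3.5 × 10^-4) = 3.456
pH = pKa + log(n_OCN-/n_HOCN) = 3.456 + log(0.242/0.542) = 3.456 + (-0.350)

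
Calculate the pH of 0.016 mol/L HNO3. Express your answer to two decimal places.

HNO3 is a strong acid and dissociates completely, so [H+] = 0.016 M.
pH = -log(0.016) = 1.80

pH = 1.80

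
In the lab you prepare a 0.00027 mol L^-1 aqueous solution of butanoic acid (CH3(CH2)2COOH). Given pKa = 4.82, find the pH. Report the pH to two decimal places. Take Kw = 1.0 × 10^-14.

CH3(CH2)2COOH ⇌ CH3(CH2)2COO- + H+
Ka = 10^(−4.82) = 1.51 × 10^-5
Let x = [H+] at equilibrium. Ka = x²/(0.00027 − x).
x is not negligible relative to C₀; solve x² + 1.51e-05·x − 4.08e-09 = 0.
x = [−1.51e-05 + √(1.51e-05² + 1.63e-08)]/2 = 5.67 × 10^-5 M
pH = −log(5.67 × 10^-5) = 4.25

pH = 4.25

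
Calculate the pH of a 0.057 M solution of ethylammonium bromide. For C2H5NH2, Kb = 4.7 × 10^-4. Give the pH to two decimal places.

C2H5NH3+ is the conjugate acid of the weak base C2H5NH2.
Ka = Kw/Kb = 1.0×10^-14 / 4.7 × 10^-4 = 2.13 × 10^-11
Let x = [H+] at equilibrium. Ka = x²/(0.057 − x).
Assume x ≪ 0.057: x ≈ √(2.13 × 10^-11 × 0.057) = 1.10 × 10^-6 M
pH = −log[H+] = −log(1.10 × 10^-6) = 5.96

pH = 5.96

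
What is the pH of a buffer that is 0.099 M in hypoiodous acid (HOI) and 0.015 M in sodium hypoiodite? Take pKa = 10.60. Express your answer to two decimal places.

pH = 9.78

Using pH = pKa + log([base]/[acid]) with [base]/[acid] = 0.015/0.099:
pH = 10.60 + (-0.820) = 9.78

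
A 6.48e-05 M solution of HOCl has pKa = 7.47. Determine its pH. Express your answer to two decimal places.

pH = 5.83

HOCl ⇌ OCl- + H+
Ka = 10^(−7.47) = 3.39 × 10^-8
From the ICE table, Ka = x²/(6.48e-05 − x) = 3.39 × 10^-8.
Neglecting x in the denominator: x = √(3.39 × 10^-8 × 6.48e-05) = 1.48 × 10^-6 M
(x/C₀ = 2.3% < 5%, so the approximation holds.)
pH = −log[H+] = −log(1.48 × 10^-6) = 5.83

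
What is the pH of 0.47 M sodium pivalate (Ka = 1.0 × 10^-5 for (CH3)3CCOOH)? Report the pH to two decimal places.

(CH3)3CCOO- is the conjugate base of the weak acid (CH3)3CCOOH.
Kb = Kw/Ka = 1.0×10^-14 / 1.0 × 10^-5 = 1.00 × 10^-9
Kb = [OH-]²/(0.47 − [OH-]) = 1.00 × 10^-9
Assume [OH-] ≪ 0.47: [OH-] ≈ √(1.00 × 10^-9 × 0.47) = 2.17 × 10^-5 M
Check: 0.0046% ionized — well under 5%, approximation valid.
pOH = −log(2.17 × 10^-5) = 4.66; pH = 14.00 − 4.66 = 9.34

pH = 9.34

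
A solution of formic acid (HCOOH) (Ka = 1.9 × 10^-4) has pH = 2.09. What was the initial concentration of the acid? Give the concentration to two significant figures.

[H+] = 10^(-2.09) = 8.13 × 10^-3 M = x
Ka = x²/(C₀ − x) ⇒ C₀ = x + x²/Ka
C₀ = 8.13 × 10^-3 + (8.13 × 10^-3)²/(1.9 × 10^-4) = 3.56 × 10^-1 M

C₀ = 3.6 × 10^-1 M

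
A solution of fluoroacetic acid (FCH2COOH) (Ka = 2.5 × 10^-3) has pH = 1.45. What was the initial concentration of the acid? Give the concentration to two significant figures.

C₀ = 5.4 × 10^-1 M

[H+] = 10^(-1.45) = 3.55 × 10^-2 M = x
Ka = x²/(C₀ − x) ⇒ C₀ = x + x²/Ka
C₀ = 3.55 × 10^-2 + (3.55 × 10^-2)²/(2.5 × 10^-3) = 5.40 × 10^-1 M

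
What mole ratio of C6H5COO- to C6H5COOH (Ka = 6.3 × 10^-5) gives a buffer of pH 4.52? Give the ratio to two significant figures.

pKa = -log(6.3 × 10^-5) = 4.201
pH = pKa + log(r) ⇒ log(r) = 4.52 − 4.201 = +0.319
r = [C6H5COO-]/[C6H5COOH] = 10^(+0.319) = 2.08

ratio = 2.1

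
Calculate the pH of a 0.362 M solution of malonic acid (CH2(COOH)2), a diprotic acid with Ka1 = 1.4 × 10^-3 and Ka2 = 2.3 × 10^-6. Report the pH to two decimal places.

Ka1 ≫ Ka2, so treat the first dissociation as the only significant source of H+.
Ka1 = x²/(0.362 − x) = 1.4 × 10^-3
Solving the quadratic: x = (−Ka1 + √(Ka1² + 4·Ka1·C₀))/2 = 2.18 × 10^-2 M
pH = −log(2.18 × 10^-2) = 1.66

pH = 1.66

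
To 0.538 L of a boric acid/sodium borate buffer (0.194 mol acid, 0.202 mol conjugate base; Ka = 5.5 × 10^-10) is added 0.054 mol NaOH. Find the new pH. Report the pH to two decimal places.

pH = 9.52

OH- converts B(OH)3 to B(OH)4-: B(OH)3 → 0.14 mol, B(OH)4- → 0.256 mol.
pKa = −log(5.5 × 10^-10) = 9.260
Henderson–Hasselbalch with mole ratio 0.256/0.14: pH = 9.260 + (+0.262)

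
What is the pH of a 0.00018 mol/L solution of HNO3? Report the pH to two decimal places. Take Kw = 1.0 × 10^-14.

HNO3 is a strong acid and dissociates completely, so [H+] = 0.00018 M.
pH = -log(0.00018) = 3.74

pH = 3.74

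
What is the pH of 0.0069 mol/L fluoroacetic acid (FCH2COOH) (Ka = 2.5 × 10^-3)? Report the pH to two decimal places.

FCH2COOH ⇌ FCH2COO- + H+
Ka = [H+]²/(0.0069 − [H+]) = 2.5 × 10^-3
[H+] is not negligible relative to C₀; solve [H+]² + 0.0025·[H+] − 1.72e-05 = 0.
[H+] = (−Ka + √(Ka² + 4·Ka·C₀))/2 = 3.09 × 10^-3 M
pH = −log[H+] = −log(3.09 × 10^-3) = 2.51

pH = 2.51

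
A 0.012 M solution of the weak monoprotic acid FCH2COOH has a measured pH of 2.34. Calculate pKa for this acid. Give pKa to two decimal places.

[H+] = 10^(-2.34) = 4.57 × 10^-3 M
At equilibrium [HA] = 0.012 − 4.57 × 10^-3 = 7.43 × 10^-3 M
Ka = [H+][A-]/[HA] = (4.57 × 10^-3)² / 7.43 × 10^-3 = 2.81 × 10^-3
pKa = -log(2.81 × 10^-3) = 2.55

pKa = 2.55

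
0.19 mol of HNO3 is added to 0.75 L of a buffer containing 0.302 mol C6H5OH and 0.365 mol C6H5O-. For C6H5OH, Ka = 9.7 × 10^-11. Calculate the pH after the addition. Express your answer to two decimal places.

After neutralization: n(C6H5OH) = 0.492 mol, n(C6H5O-) = 0.175 mol.
pKa = −log(9.7 × 10^-11) = 10.013
pH = pKa + log([A⁻]/[HA]) = 10.013 + log(0.175/0.492) = 10.013 -0.449

pH = 9.56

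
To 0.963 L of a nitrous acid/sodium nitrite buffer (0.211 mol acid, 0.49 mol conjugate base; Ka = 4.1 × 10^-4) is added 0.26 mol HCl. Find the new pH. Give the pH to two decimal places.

After neutralization: n(HNO2) = 0.471 mol, n(NO2-) = 0.23 mol.
pKa = −log(4.1 × 10^-4) = 3.387
Henderson–Hasselbalch with mole ratio 0.23/0.471: pH = 3.387 + (-0.311)

pH = 3.08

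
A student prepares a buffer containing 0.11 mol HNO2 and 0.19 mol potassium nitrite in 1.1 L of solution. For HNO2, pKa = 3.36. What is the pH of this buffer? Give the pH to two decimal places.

Using pH = pKa + log([base]/[acid]) with [base]/[acid] = 0.19/0.11:
pH = 3.36 + (+0.237) = 3.60

pH = 3.60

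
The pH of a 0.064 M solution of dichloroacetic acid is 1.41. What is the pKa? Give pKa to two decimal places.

pKa = 1.22

[H+] = 10^(-1.41) = 3.89 × 10^-2 M
At equilibrium [HA] = 0.064 − 3.89 × 10^-2 = 2.51 × 10^-2 M
Ka = [H+][A-]/[HA] = (3.89 × 10^-2)² / 2.51 × 10^-2 = 6.03 × 10^-2
pKa = -log(6.03 × 10^-2) = 1.22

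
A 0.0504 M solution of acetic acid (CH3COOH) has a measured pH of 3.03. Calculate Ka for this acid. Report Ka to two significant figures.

Ka = 1.8 × 10^-5

[H+] = 10^(-3.03) = 9.33 × 10^-4 M
At equilibrium [HA] = 0.0504 − 9.33 × 10^-4 = 4.95 × 10^-2 M
Ka = [H+][A-]/[HA] = (9.33 × 10^-4)² / 4.95 × 10^-2 = 1.8 × 10^-5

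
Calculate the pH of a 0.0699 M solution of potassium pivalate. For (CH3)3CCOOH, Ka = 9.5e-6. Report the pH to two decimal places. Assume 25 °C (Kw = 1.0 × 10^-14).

pH = 8.93

(CH3)3CCOO- is the conjugate base of the weak acid (CH3)3CCOOH.
Kb = Kw/Ka = 1.0×10^-14 / 9.5 × 10^-6 = 1.05 × 10^-9
From the ICE table, Kb = [OH-]²/(0.0699 − [OH-]) = 1.05 × 10^-9.
Neglecting [OH-] in the denominator: [OH-] = √(1.05 × 10^-9 × 0.0699) = 8.57 × 10^-6 M
([OH-]/C₀ = 0.012% < 5%, so the approximation holds.)
pOH = −log(8.57 × 10^-6) = 5.07; pH = 14.00 − 5.07 = 8.93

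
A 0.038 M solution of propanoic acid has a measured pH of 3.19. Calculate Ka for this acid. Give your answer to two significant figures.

[H+] = 10^(-3.19) = 6.46 × 10^-4 M
At equilibrium [HA] = 0.038 − 6.46 × 10^-4 = 3.74 × 10^-2 M
Ka = [H+][A-]/[HA] = (6.46 × 10^-4)² / 3.74 × 10^-2 = 1.1 × 10^-5

Ka = 1.1 × 10^-5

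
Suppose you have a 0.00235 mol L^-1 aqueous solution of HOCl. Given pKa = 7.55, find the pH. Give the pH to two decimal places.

HOCl ⇌ OCl- + H+
Ka = 10^(−7.55) = 2.82 × 10^-8
From the ICE table, Ka = x²/(0.00235 − x) = 2.82 × 10^-8.
Since Ka ≪ C₀, x ≈ √(Ka·C₀) = 8.14 × 10^-6 M.
pH = −log[H+] = −log(8.14 × 10^-6) = 5.09

pH = 5.09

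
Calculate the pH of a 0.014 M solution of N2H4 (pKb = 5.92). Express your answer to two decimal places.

N2H4 + H2O ⇌ N2H5+ + OH-
Kb = 10^(−5.92) = 1.20 × 10^-6
Kb = [OH-]²/(0.014 − [OH-]) = 1.20 × 10^-6
Since Kb ≪ C₀, [OH-] ≈ √(Kb·C₀) = 1.30 × 10^-4 M.
pOH = −log(1.30 × 10^-4) = 3.89; pH = 14.00 − 3.89 = 10.11

pH = 10.11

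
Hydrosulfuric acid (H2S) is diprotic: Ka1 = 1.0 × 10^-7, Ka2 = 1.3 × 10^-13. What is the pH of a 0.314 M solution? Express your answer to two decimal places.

Since Ka1 ≫ Ka2, the first ionization dominates [H+].
Ka1 = x²/(0.314 − x) = 1.0 × 10^-7
x ≈ √(1.0 × 10^-7 × 0.314) = 1.77 × 10^-4 M
pH = −log(1.77 × 10^-4) = 3.75

pH = 3.75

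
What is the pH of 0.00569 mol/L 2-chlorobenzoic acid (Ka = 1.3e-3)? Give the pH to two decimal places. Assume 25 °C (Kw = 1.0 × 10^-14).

pH = 2.67

ClC6H4COOH ⇌ ClC6H4COO- + H+
From the ICE table, Ka = x²/(0.00569 − x) = 1.3 × 10^-3.
Here C₀/Ka ≈ 4.38, so the small-x approximation fails. Use the quadratic:
x = (−Ka + √(Ka² + 4·Ka·C₀))/2 = 2.15 × 10^-3 M
pH = −log(2.15 × 10^-3) = 2.67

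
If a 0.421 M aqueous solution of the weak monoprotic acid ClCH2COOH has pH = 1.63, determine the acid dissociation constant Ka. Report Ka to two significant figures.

Ka = 1.4 × 10^-3

[H+] = 10^(-1.63) = 2.34 × 10^-2 M
At equilibrium [HA] = 0.421 − 2.34 × 10^-2 = 3.98 × 10^-1 M
Ka = [H+][A-]/[HA] = (2.34 × 10^-2)² / 3.98 × 10^-1 = 1.4 × 10^-3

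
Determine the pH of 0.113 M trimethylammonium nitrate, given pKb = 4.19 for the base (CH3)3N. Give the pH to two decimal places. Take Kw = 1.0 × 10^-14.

(CH3)3NH+ is the conjugate acid of the weak base (CH3)3N.
Kb = 10^(−4.19) = 6.46 × 10^-5
Ka = Kw/Kb = 1.0×10^-14 / 6.46 × 10^-5 = 1.55 × 10^-10
From the ICE table, Ka = x²/(0.113 − x) = 1.55 × 10^-10.
Since Ka ≪ C₀, x ≈ √(Ka·C₀) = 4.19 × 10^-6 M.
(x/C₀ = 0.0037% < 5%, so the approximation holds.)
pH = −log[H+] = −log(4.19 × 10^-6) = 5.38

pH = 5.38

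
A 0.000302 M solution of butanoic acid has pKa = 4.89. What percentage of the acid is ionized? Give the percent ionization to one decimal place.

18.6%

CH3(CH2)2COOH ⇌ CH3(CH2)2COO- + H+; let x = [H+] at equilibrium.
Ka = 10^(−4.89) = 1.29 × 10^-5
Ka = x²/(C₀ − x); solving the quadratic gives x = 5.63 × 10^-5 M.
Fraction ionized = 5.63 × 10^-5 / 0.000302 = 0.1864 → 18.6%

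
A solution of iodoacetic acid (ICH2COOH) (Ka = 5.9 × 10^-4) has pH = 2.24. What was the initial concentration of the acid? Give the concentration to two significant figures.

C₀ = 6.2 × 10^-2 M

[H+] = 10^(-2.24) = 5.75 × 10^-3 M = x
Ka = x²/(C₀ − x) ⇒ C₀ = x + x²/Ka
C₀ = 5.75 × 10^-3 + (5.75 × 10^-3)²/(5.9 × 10^-4) = 6.18 × 10^-2 M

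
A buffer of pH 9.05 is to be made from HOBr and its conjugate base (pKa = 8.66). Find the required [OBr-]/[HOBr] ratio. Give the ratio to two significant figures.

pH = pKa + log(r) ⇒ log(r) = 9.05 − 8.66 = +0.39
r = [OBr-]/[HOBr] = 10^(+0.39) = 2.45

ratio = 2.5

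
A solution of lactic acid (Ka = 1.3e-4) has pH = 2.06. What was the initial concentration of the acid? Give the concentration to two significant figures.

C₀ = 5.9 × 10^-1 M

[H+] = 10^(-2.06) = 8.71 × 10^-3 M = x
Ka = x²/(C₀ − x) ⇒ C₀ = x + x²/Ka
C₀ = 8.71 × 10^-3 + (8.71 × 10^-3)²/(1.3 × 10^-4) = 5.92 × 10^-1 M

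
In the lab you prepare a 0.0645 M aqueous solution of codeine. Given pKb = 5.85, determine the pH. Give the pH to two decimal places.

pH = 10.48

C18H21NO3 + H2O ⇌ C18H22NO3+ + OH-
Kb = 10^(−5.85) = 1.41 × 10^-6
Kb = [OH-]²/(0.0645 − [OH-]) = 1.41 × 10^-6
Assume [OH-] ≪ 0.0645: [OH-] ≈ √(1.41 × 10^-6 × 0.0645) = 3.02 × 10^-4 M
([OH-]/C₀ = 0.47% < 5%, so the approximation holds.)
pOH = 3.52, so pH = 14.00 − pOH = 10.48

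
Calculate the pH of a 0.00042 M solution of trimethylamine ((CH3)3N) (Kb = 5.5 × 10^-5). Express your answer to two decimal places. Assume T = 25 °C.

(CH3)3N + H2O ⇌ (CH3)3NH+ + OH-
Let x = [OH-] at equilibrium. Kb = x²/(0.00042 − x).
Here C₀/Kb ≈ 7.64, so the small-x approximation fails. Use the quadratic:
x = (−Kb + √(Kb² + 4·Kb·C₀))/2 = 1.27 × 10^-4 M
pOH = 3.90, so pH = 14.00 − pOH = 10.10

pH = 10.10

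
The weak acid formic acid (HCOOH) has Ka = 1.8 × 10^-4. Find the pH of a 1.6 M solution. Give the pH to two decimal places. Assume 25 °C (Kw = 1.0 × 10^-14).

pH = 1.77

HCOOH ⇌ HCOO- + H+
Let x = [H+] at equilibrium. Ka = x²/(1.6 − x).
Neglecting x in the denominator: x = √(1.8 × 10^-4 × 1.6) = 1.70 × 10^-2 M
pH = −log[H+] = −log(1.70 × 10^-2) = 1.77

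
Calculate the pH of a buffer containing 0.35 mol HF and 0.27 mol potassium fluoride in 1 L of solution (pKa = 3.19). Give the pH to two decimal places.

pH = pKa + log([A⁻]/[HA]) = 3.19 + log(0.27/0.35)
pH = 3.19 + (-0.113) = 3.08

pH = 3.08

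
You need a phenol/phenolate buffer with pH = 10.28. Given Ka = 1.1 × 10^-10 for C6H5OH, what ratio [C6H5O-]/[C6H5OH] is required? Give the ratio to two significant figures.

pKa = -log(1.1 × 10^-10) = 9.959
pH = pKa + log(r) ⇒ log(r) = 10.28 − 9.959 = +0.321
r = [C6H5O-]/[C6H5OH] = 10^(+0.321) = 2.09

ratio = 2.1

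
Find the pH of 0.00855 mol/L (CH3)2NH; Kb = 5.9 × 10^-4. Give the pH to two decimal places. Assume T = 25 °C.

(CH3)2NH + H2O ⇌ (CH3)2NH2+ + OH-
Kb = [OH-]²/(0.00855 − [OH-]) = 5.9 × 10^-4
[OH-] is not negligible relative to C₀; solve [OH-]² + 0.00059·[OH-] − 5.04e-06 = 0.
[OH-] = [−0.00059 + √(0.00059² + 2.02e-05)]/2 = 1.97 × 10^-3 M
pOH = 2.71, so pH = 14.00 − pOH = 11.29

pH = 11.29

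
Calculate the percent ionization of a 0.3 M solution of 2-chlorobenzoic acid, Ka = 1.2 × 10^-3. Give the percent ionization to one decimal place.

ClC6H4COOH ⇌ ClC6H4COO- + H+; let x = [H+] at equilibrium.
Solve x² + 0.0012x − 0.00036 = 0 → x = 1.84 × 10^-2 M
Fraction ionized = 1.84 × 10^-2 / 0.3 = 0.0613 → 6.1%

6.1%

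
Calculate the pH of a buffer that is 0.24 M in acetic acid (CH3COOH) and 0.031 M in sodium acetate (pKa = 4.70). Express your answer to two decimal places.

pH = 3.81

Using pH = pKa + log([base]/[acid]) with [base]/[acid] = 0.031/0.24:
pH = 4.70 + (-0.889) = 3.81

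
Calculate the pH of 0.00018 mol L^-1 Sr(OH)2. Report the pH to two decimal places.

pH = 10.56

Sr(OH)2 is a strong base (each formula unit releases 2 OH-); [OH-] = 0.00036 M.
pOH = -log(0.00036) = 3.44
pH = 14.00 - 3.44 = 10.56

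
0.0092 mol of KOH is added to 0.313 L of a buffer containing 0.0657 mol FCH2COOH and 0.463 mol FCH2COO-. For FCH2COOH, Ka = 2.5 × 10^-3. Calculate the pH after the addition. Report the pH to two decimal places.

pH = 3.52

OH- converts FCH2COOH to FCH2COO-: FCH2COOH → 0.0565 mol, FCH2COO- → 0.472 mol.
pKa = −log(2.5 × 10^-3) = 2.602
pH = pKa + log([A⁻]/[HA]) = 2.602 + log(0.472/0.0565) = 2.602 +0.922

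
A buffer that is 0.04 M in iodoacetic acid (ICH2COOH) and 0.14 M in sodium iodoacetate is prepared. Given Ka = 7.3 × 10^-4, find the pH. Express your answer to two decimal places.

pH = 3.68

pKa = −log(7.3 × 10^-4) = 3.137
Henderson–Hasselbalch: pH = pKa + log([ICH2COO-]/[ICH2COOH]) = 3.137 + log(0.14/0.04)
pH = 3.137 + (+0.544) = 3.68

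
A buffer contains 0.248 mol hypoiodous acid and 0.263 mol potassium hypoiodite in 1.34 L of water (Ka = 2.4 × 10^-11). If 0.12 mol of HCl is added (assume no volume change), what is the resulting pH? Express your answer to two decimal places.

After neutralization: n(HOI) = 0.368 mol, n(OI-) = 0.143 mol.
pKa = −log(2.4 × 10^-11) = 10.620
Henderson–Hasselbalch with mole ratio 0.143/0.368: pH = 10.620 + (-0.411)

pH = 10.21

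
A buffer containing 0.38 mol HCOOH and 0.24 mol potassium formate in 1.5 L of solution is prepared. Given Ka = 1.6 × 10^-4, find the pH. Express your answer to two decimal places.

pKa = −log(1.6 × 10^-4) = 3.796
pH = pKa + log([A⁻]/[HA]) = 3.796 + log(0.24/0.38)
pH = 3.796 + (-0.200) = 3.60

pH = 3.60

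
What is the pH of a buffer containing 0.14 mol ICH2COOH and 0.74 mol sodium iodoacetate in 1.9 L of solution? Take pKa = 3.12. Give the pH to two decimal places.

pH = 3.84

Using pH = pKa + log([base]/[acid]) with [base]/[acid] = 0.74/0.14:
pH = 3.12 + (+0.723) = 3.84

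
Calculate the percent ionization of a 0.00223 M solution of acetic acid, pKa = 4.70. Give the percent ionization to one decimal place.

9.0%

CH3COOH ⇌ CH3COO- + H+; let x = [H+] at equilibrium.
Ka = 10^(−4.70) = 2.00 × 10^-5
Ka = x²/(C₀ − x); solving the quadratic gives x = 2.01 × 10^-4 M.
Fraction ionized = 2.01 × 10^-4 / 0.00223 = 0.0901 → 9.0%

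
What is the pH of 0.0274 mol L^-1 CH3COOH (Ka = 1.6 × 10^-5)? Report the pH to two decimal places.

CH3COOH ⇌ CH3COO- + H+
Ka = x²/(0.0274 − x) = 1.6 × 10^-5
Assume x ≪ 0.0274: x ≈ √(1.6 × 10^-5 × 0.0274) = 6.62 × 10^-4 M
Check: 2.4% ionized — well under 5%, approximation valid.
pH = −log(6.62 × 10^-4) = 3.18

pH = 3.18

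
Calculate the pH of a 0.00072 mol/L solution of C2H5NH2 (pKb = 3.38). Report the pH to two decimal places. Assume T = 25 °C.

pH = 10.58

C2H5NH2 + H2O ⇌ C2H5NH3+ + OH-
Kb = 10^(−3.38) = 4.17 × 10^-4
From the ICE table, Kb = [OH-]²/(0.00072 − [OH-]) = 4.17 × 10^-4.
[OH-] is not negligible relative to C₀; solve [OH-]² + 0.000417·[OH-] − 3e-07 = 0.
[OH-] = (−Kb + √(Kb² + 4·Kb·C₀))/2 = 3.78 × 10^-4 M
pOH = −log(3.78 × 10^-4) = 3.42; pH = 14.00 − 3.42 = 10.58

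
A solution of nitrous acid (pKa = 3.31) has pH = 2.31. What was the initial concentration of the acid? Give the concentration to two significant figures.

[H+] = 10^(-2.31) = 4.90 × 10^-3 M = x
Ka = 10^(−3.31) = 4.90 × 10^-4
Ka = x²/(C₀ − x) ⇒ C₀ = x + x²/Ka
C₀ = 4.90 × 10^-3 + (4.90 × 10^-3)²/(4.90 × 10^-4) = 5.39 × 10^-2 M

C₀ = 5.4 × 10^-2 M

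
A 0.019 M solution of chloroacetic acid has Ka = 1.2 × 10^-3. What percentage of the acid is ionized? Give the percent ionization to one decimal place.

22.2%

ClCH2COOH ⇌ ClCH2COO- + H+; let x = [H+] at equilibrium.
Solve x² + 0.0012x − 2.28e-05 = 0 → x = 4.21 × 10^-3 M
Fraction ionized = 4.21 × 10^-3 / 0.019 = 0.2216 → 22.2%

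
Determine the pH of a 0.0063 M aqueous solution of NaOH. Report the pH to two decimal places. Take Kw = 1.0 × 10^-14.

NaOH is a strong base; [OH-] = 0.0063 M.
pOH = -log(0.0063) = 2.20
pH = 14.00 - 2.20 = 11.80

pH = 11.80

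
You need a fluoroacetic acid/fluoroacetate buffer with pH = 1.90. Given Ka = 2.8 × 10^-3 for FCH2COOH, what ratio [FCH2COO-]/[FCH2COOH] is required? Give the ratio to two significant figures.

pKa = -log(2.8 × 10^-3) = 2.553
pH = pKa + log(r) ⇒ log(r) = 1.90 − 2.553 = -0.653
r = [FCH2COO-]/[FCH2COOH] = 10^(-0.653) = 0.222

ratio = 0.22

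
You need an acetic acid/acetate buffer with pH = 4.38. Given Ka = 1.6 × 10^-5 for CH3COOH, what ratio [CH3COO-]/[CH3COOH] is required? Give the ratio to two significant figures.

ratio = 0.38

pKa = -log(1.6 × 10^-5) = 4.796
pH = pKa + log(r) ⇒ log(r) = 4.38 − 4.796 = -0.416
r = [CH3COO-]/[CH3COOH] = 10^(-0.416) = 0.384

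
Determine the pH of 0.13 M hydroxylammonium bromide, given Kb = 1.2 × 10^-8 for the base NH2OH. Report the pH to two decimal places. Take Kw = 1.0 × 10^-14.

pH = 3.48

NH3OH+ is the conjugate acid of the weak base NH2OH.
Ka = Kw/Kb = 1.0×10^-14 / 1.2 × 10^-8 = 8.33 × 10^-7
Ka = [H+]²/(0.13 − [H+]) = 8.33 × 10^-7
Assume [H+] ≪ 0.13: [H+] ≈ √(8.33 × 10^-7 × 0.13) = 3.29 × 10^-4 M
pH = −log[H+] = −log(3.29 × 10^-4) = 3.48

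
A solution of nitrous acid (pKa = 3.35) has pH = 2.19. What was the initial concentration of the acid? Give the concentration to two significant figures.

[H+] = 10^(-2.19) = 6.46 × 10^-3 M = x
Ka = 10^(−3.35) = 4.47 × 10^-4
Ka = x²/(C₀ − x) ⇒ C₀ = x + x²/Ka
C₀ = 6.46 × 10^-3 + (6.46 × 10^-3)²/(4.47 × 10^-4) = 9.98 × 10^-2 M

C₀ = 1.0 × 10^-1 M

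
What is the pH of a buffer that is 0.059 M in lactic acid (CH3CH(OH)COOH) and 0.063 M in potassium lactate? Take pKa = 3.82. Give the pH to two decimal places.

pH = pKa + log([A⁻]/[HA]) = 3.82 + log(0.063/0.059)
pH = 3.82 + (+0.028) = 3.85

pH = 3.85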